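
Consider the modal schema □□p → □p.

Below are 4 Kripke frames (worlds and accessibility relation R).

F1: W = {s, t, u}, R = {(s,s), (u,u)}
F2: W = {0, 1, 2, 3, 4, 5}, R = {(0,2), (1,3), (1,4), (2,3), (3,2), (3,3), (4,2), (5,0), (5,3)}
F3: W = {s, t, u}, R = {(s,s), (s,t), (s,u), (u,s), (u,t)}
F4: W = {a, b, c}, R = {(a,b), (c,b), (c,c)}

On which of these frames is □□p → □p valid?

This is the axiom for density; its first-order frame correspondent is ∀x ∀y (Rxy → ∃z (Rxz ∧ Rzy)).
F1: holds.
F2: fails — R02 but no z with R0z and Rz2.
F3: holds.
F4: fails — Rab but no z with Raz and Rzb.

F1, F3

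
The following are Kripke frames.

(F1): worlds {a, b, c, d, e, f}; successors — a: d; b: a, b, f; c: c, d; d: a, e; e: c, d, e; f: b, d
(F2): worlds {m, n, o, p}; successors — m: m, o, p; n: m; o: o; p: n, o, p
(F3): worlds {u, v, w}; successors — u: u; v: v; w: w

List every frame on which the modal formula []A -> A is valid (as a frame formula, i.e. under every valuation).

Frame correspondent (Sahlqvist): forall x Rxx — i.e. reflexivity.
(F1): fails — world a does not see itself.
(F2): fails — world n does not see itself.
(F3): condition met.
Valid on: (F3).

(F3)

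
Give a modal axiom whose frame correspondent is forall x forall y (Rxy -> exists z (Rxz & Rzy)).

□□s → □s

This is density; the standard corresponding axiom is C4: □□s → □s.
Suppose □□s→□s is valid. Take Rxy and set V(s)={w : xR²w}. Then □□s at x, so □s at x, so s at y, i.e. ∃z(Rxz∧Rzy).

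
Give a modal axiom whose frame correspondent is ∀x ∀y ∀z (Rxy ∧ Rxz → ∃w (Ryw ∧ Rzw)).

◇□ψ → □◇ψ

The condition is convergence. The .2 schema ◇□ψ → □◇ψ defines it.
Suppose ◇□ψ→□◇ψ is valid. Take Rxy, Rxz and set V(ψ)={w : Ryw}. Then □ψ at y so ◇□ψ at x, so □◇ψ at x, so ◇ψ at z, giving w with Rzw and Ryw.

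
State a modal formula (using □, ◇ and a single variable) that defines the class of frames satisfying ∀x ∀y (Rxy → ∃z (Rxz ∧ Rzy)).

A defining formula is □□ψ → □ψ (the C4 axiom).
Suppose □□ψ→□ψ is valid. Take Rxy and set V(ψ)={w : xR²w}. Then □□ψ at x, so □ψ at x, so ψ at y, i.e. ∃z(Rxz∧Rzy).

□□ψ → □ψ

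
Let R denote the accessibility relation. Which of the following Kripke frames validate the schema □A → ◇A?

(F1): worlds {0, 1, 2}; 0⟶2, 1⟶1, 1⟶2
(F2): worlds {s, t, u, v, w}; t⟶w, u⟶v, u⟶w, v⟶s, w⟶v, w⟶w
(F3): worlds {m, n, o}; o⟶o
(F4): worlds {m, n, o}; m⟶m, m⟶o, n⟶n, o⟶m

(F4)

The schema corresponds to seriality: ∀x ∃y Rxy.
(F1): fails — world 2 has no successor.
(F2): fails — world s has no successor.
(F3): fails — world m has no successor.
(F4): ✓.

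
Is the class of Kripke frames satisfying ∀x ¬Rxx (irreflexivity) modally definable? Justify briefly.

Modal frame validity is preserved under surjective bounded morphisms.
The 5-cycle (worlds a,b,c,d,e with a→b→c→d→e→a) is irreflexive, and the map sending every world to a single reflexive point • is a surjective bounded morphism (forth: every edge maps to (•,•); back: every world has a successor). So any modal formula valid on the 5-cycle is also valid on the reflexive point, which is not irreflexive.
So the class is not modally definable.

No — not modally definable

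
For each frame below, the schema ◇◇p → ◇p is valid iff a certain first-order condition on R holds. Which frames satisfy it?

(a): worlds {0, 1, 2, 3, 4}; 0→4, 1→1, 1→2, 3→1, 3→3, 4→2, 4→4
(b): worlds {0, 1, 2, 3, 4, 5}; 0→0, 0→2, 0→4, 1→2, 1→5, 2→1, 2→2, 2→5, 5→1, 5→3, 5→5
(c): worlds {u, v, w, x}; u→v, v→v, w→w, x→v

(c)

Frame correspondent (Sahlqvist): ∀x ∀y ∀z (Rxy ∧ Ryz → Rxz) — i.e. transitivity.
(a): fails — R31 and R12 but not R32.
(b): fails — R02 and R25 but not R05.
(c): condition met.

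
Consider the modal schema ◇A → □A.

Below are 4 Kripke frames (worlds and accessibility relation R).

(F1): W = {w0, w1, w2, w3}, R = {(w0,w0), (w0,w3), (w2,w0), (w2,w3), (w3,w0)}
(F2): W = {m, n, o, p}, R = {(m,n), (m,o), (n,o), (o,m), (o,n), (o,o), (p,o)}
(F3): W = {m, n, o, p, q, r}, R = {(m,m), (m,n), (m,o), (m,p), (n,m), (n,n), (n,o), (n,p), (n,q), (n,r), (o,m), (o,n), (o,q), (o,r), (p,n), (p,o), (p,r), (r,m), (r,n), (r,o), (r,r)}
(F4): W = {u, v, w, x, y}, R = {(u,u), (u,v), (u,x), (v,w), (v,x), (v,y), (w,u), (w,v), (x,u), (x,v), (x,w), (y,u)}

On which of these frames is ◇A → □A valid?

Frame correspondent (Sahlqvist): ∀x ∀y ∀z (Rxy ∧ Rxz → y = z) — i.e. partial functionality.
(F1): fails — w0 sees both w0 and w3.
(F2): fails — m sees both n and o.
(F3): fails — m sees both m and n.
(F4): fails — u sees both u and v.
Valid on no frame.

none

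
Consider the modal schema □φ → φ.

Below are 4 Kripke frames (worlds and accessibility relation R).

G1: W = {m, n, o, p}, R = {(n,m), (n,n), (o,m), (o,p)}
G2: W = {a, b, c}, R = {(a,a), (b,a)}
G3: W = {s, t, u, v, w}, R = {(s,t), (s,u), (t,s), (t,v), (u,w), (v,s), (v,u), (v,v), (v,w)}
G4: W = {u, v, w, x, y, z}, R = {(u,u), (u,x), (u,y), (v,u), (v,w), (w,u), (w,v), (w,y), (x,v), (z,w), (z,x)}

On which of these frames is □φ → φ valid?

none

The schema corresponds to reflexivity: ∀x Rxx.
G1: fails — world m does not see itself.
G2: fails — world b does not see itself.
G3: fails — world s does not see itself.
G4: fails — world v does not see itself.
Valid on no frame.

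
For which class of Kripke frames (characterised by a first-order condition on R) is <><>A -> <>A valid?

Transitivity

This is frame-equivalent to □A → □□A (substitute ¬A for A and contrapose).
Suppose □A→□□A is valid. Take Rxy, Ryz and set V(A)={w : Rxw}. Then □A at x, so □□A at x, so □A at y, so A at z, i.e. Rxz.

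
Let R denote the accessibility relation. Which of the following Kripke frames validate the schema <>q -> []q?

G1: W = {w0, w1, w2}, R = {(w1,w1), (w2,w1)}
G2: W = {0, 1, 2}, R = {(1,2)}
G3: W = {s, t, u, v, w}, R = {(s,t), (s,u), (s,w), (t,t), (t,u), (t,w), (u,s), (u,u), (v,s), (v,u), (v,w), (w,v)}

The schema corresponds to partial functionality: forall x forall y forall z (Rxy & Rxz -> y = z).
G1: satisfies the condition.
G2: satisfies the condition.
G3: fails — s sees both t and u.

G1, G2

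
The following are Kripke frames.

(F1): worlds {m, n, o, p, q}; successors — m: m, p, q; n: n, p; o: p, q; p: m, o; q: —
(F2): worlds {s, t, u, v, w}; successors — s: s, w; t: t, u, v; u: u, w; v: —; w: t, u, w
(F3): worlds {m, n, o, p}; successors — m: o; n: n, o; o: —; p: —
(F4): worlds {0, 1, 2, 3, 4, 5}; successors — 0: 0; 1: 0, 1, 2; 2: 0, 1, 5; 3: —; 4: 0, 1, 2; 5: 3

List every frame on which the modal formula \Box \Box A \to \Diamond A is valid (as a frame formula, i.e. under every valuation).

none

The schema corresponds to a generalized confluence (Geach) condition: \forall x \exists w (x R^2 w \wedge xRw).
(F1): fails — at o but no w with oR²w and oRw.
(F2): fails — at v but no w* with vR²w* and vRw*.
(F3): fails — at m but no w with mR²w and mRw.
(F4): fails — at 3 but no w with 3R²w and 3Rw.
Valid on no frame.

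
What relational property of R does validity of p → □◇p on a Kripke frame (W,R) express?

This schema is the B axiom.
It corresponds to symmetry: ∀x ∀y (Rxy → Ryx).

symmetry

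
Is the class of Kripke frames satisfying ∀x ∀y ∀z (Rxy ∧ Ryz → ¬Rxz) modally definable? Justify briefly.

Any modally definable frame class is closed under surjective bounded morphisms.
The 3-cycle (worlds s,t,u with s→t→u→s) is intransitive. Mapping every world to a single reflexive point • is a surjective bounded morphism; the reflexive point is not intransitive (R••∧R•• but R••).
Hence intransitivity is not modally definable.

Not definable by any modal formula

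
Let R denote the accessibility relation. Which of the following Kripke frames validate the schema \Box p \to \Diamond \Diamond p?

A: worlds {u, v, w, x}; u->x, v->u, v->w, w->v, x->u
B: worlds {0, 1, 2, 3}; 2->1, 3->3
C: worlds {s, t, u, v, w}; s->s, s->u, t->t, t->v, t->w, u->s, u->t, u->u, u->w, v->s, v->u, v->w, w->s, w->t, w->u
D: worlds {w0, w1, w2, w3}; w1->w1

C

Frame correspondent (Sahlqvist): \forall x \exists w (xRw \wedge x R^2 w) — i.e. a generalized confluence (Geach) condition.
A: fails — at u but no t with uRt and uR²t.
B: fails — at 0 but no w with 0Rw and 0R²w.
C: holds.
D: fails — at w0 but no w with w0Rw and w0R²w.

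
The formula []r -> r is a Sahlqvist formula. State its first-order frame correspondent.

Suppose □r→r is valid. At any x set V(r)={w : Rxw}. Then □r holds at x, so r holds at x, i.e. Rxx.

Reflexivity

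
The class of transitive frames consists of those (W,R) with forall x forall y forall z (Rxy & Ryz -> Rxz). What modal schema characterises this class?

This is transitivity; the standard corresponding axiom is 4: □ψ → □□ψ.
Suppose □ψ→□□ψ is valid. Take Rxy, Ryz and set V(ψ)={w : Rxw}. Then □ψ at x, so □□ψ at x, so □ψ at y, so ψ at z, i.e. Rxz.

□ψ → □□ψ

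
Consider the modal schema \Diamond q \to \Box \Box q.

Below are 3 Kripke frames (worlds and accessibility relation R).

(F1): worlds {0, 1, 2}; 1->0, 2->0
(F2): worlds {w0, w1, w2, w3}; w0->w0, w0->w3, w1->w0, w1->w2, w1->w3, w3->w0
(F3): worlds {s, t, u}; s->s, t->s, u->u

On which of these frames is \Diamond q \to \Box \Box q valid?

Frame correspondent (Sahlqvist): \forall x \forall y \forall z ((xRy \wedge x R^2 z) \to \exists w (y = w \wedge z = w)) — i.e. a generalized confluence (Geach) condition.
(F1): holds.
(F2): fails — w0Rw0, w0R²w3 but w0 ≠ w3.
(F3): holds.
Valid on: (F1), (F3).

(F1), (F3)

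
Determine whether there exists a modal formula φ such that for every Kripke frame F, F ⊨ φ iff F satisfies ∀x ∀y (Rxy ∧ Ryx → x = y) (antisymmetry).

Modal frame validity is preserved under surjective bounded morphisms.
The 8-cycle (worlds 0,1,2,3,4,5,6,7 with 0→1→2→3→4→5→6→7→0) is antisymmetric. Sending even-indexed worlds to a and odd-indexed worlds to b is a surjective bounded morphism onto the two-world frame with a↔b, which is not antisymmetric.
So no modal formula (or set of formulas) defines exactly the antisymmetric frames.

Not definable by any modal formula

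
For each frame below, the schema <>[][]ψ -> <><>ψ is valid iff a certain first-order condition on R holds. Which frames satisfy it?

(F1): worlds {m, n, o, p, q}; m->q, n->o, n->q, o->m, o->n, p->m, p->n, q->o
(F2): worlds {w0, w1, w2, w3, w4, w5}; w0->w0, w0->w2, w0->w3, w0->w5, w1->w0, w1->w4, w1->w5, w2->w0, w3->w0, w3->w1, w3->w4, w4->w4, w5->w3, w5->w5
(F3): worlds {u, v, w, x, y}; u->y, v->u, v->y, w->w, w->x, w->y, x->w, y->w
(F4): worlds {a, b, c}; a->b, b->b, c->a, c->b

This is the axiom for a generalized confluence (Geach) condition; its first-order frame correspondent is forall x forall y (xRy -> exists w (y R^2 w & x R^2 w)).
(F1): fails — mRq but no w with qR²w and mR²w.
(F2): ✓.
(F3): ✓.
(F4): ✓.
Valid on: (F2), (F3), (F4).

(F2), (F3), (F4)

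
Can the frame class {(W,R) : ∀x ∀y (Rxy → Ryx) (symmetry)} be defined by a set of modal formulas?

Yes, by r → □◇r

The condition is symmetry. A defining modal formula is r → □◇r.
Suppose r→□◇r is valid. Take Rxy and set V(r)={x}. Then r at x, so □◇r at x, so ◇r at y, so some z with Ryz has r; z=x, i.e. Ryx.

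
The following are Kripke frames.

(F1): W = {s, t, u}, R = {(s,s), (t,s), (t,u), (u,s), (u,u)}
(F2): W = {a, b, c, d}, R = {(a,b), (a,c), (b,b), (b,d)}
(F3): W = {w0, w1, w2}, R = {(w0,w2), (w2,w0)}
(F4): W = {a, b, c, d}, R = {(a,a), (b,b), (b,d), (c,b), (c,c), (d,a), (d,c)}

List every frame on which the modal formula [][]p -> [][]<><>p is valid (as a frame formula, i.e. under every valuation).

(F1), (F3), (F4)

The schema corresponds to a generalized confluence (Geach) condition: forall x forall z (x R^2 z -> exists w (x R^2 w & z R^2 w)).
(F1): satisfies the condition.
(F2): fails — aR²d but no w with aR²w and dR²w.
(F3): satisfies the condition.
(F4): satisfies the condition.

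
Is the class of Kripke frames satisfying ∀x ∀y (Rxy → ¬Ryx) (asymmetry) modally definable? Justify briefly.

No

If a class were modally definable it would be closed under surjective bounded morphisms (Goldblatt–Thomason).
The 5-cycle (worlds w0,w1,w2,w3,w4 with w0→w1→w2→w3→w4→w0) is asymmetric. Mapping every world to a single reflexive point • is a surjective bounded morphism, and the reflexive point is not asymmetric (R•• but asymmetry requires ¬R••).
Hence asymmetry is not modally definable.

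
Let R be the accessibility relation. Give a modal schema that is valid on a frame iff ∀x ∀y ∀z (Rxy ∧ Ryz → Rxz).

□p → □□p

A defining formula is □p → □□p (the 4 axiom).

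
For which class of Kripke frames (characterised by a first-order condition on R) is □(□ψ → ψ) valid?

Suppose □(□ψ→ψ) is valid. Take Rxy and set V(ψ)={w : Ryw}. Then at y, □ψ holds; since □(□ψ→ψ) at x, □ψ→ψ at y, so ψ at y, i.e. Ryy.
Conversely, any frame satisfying ∀x ∀y (Rxy → Ryy) validates the schema.
So the correspondent is shift-reflexivity.

Shift-reflexivity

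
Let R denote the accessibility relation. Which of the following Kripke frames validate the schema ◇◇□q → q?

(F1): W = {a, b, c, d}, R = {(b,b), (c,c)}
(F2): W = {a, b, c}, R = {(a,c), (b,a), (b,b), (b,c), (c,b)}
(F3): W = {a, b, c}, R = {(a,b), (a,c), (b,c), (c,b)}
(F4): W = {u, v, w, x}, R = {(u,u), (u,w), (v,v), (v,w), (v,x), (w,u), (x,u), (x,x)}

(F1)

This is the axiom for a generalized confluence (Geach) condition; its first-order frame correspondent is ∀x ∀y (xR²y → ∃w (yRw ∧ x = w)).
(F1): ✓.
(F2): fails — bR²a but no w with aRw and b=w.
(F3): fails — aR²b but no w with bRw and a=w.
(F4): fails — vR²u but no t with uRt and v=t.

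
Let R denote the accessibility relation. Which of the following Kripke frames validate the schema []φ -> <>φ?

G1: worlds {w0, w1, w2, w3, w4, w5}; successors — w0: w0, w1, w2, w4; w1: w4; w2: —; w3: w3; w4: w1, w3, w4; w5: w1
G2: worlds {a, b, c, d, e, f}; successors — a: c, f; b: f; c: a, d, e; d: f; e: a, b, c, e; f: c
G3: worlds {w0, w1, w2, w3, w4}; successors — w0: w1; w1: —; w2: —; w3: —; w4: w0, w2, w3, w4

This is the axiom for seriality; its first-order frame correspondent is forall x exists y Rxy.
G1: fails — world w2 has no successor.
G2: ✓.
G3: fails — world w1 has no successor.

G2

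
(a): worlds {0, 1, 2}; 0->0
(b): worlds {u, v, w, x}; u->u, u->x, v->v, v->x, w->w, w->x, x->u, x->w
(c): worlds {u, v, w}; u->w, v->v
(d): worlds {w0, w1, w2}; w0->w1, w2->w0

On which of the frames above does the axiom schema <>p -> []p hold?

This is the axiom for partial functionality; its first-order frame correspondent is forall x forall y forall z (Rxy & Rxz -> y = z).
(a): satisfies the condition.
(b): fails — u sees both u and x.
(c): satisfies the condition.
(d): satisfies the condition.
Valid on: (a), (c), (d).

(a), (c), (d)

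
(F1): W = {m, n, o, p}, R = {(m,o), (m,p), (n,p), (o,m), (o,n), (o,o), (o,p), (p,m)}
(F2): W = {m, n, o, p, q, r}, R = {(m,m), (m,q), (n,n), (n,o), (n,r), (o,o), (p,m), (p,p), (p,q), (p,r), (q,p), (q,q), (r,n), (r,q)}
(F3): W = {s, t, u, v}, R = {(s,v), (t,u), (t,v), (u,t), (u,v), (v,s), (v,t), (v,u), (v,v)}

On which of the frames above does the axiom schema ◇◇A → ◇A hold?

The schema corresponds to transitivity: ∀x ∀y ∀z (Rxy ∧ Ryz → Rxz).
(F1): fails — Rpm and Rmo but not Rpo.
(F2): fails — Rnr and Rrq but not Rnq.
(F3): fails — Ruv and Rvu but not Ruu.
Valid on no frame.

none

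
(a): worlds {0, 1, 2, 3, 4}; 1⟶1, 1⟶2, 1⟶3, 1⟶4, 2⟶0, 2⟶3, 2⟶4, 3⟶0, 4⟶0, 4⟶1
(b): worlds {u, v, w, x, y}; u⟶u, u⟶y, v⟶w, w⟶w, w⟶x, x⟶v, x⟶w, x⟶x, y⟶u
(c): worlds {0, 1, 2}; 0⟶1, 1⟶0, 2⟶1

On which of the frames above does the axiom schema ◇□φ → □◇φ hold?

(b), (c)

The schema corresponds to convergence: ∀x ∀y ∀z (Rxy ∧ Rxz → ∃w (Ryw ∧ Rzw)).
(a): fails — R11 and R13 but 1 and 3 have no common successor.
(b): holds.
(c): holds.
Valid on: (b), (c).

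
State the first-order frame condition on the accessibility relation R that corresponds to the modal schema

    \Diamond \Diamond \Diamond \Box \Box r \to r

\forall x \forall y (x R^3 y \to \exists w (y R^2 w \wedge x = w))

This is a Sahlqvist (Geach-type) schema ◇^3□^2r → □^0◇^0r.
Minimal-valuation argument: fix x; take any y with xR^3y and any z with xR^0z. Set V(r) to the set of worlds R-reachable from y in exactly 2 steps. Then □^2r holds at y, so the antecedent holds at x; validity forces ◇^0r at z, giving a w with zR^0w and yR^2w.
First-order correspondent: \forall x \forall y (x R^3 y \to \exists w (y R^2 w \wedge x = w)).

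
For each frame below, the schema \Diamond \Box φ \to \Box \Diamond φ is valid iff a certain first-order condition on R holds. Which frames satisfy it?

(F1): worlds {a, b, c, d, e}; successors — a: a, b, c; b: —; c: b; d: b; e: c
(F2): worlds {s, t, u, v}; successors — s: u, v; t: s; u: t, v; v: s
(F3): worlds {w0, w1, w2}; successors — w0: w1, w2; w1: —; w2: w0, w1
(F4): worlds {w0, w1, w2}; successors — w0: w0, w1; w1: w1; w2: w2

This is the axiom for convergence; its first-order frame correspondent is \forall x \forall y \forall z (Rxy \wedge Rxz \to \exists w (Ryw \wedge Rzw)).
(F1): fails — Rab and Rab but b and b have no common successor.
(F2): fails — Rsv and Rsu but v and u have no common successor.
(F3): fails — Rw0w1 and Rw0w1 but w1 and w1 have no common successor.
(F4): satisfies the condition.

(F4)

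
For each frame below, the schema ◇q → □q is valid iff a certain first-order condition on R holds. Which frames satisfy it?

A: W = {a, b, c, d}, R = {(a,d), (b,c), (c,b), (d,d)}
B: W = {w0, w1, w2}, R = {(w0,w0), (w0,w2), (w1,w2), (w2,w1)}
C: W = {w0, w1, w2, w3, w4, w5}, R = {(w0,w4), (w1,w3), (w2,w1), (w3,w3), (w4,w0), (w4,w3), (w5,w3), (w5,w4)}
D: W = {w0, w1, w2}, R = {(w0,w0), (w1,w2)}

The schema corresponds to partial functionality: ∀x ∀y ∀z (Rxy ∧ Rxz → y = z).
A: ✓.
B: fails — w0 sees both w0 and w2.
C: fails — w4 sees both w0 and w3.
D: ✓.

A, D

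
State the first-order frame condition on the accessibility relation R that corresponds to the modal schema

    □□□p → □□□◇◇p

∀x ∀z (xR³z → ∃w (xR³w ∧ zR²w))

This is a Sahlqvist (Geach-type) schema ◇^0□^3p → □^3◇^2p.
First-order correspondent: ∀x ∀z (xR³z → ∃w (xR³w ∧ zR²w)).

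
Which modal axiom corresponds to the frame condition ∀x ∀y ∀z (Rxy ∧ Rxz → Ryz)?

◇ψ → □◇ψ

A defining formula is ◇ψ → □◇ψ (the 5 axiom).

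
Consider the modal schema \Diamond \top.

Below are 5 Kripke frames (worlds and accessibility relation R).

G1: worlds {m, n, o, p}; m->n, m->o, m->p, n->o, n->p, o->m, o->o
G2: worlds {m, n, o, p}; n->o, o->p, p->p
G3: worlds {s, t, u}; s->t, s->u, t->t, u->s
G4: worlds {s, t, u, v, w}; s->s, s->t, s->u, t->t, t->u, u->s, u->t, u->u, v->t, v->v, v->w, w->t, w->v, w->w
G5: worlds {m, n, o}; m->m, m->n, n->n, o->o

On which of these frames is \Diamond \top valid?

Frame correspondent (Sahlqvist): \forall x \exists y Rxy — i.e. seriality.
G1: fails — world p has no successor.
G2: fails — world m has no successor.
G3: condition met.
G4: condition met.
G5: condition met.
Valid on: G3, G4, G5.

G3, G4, G5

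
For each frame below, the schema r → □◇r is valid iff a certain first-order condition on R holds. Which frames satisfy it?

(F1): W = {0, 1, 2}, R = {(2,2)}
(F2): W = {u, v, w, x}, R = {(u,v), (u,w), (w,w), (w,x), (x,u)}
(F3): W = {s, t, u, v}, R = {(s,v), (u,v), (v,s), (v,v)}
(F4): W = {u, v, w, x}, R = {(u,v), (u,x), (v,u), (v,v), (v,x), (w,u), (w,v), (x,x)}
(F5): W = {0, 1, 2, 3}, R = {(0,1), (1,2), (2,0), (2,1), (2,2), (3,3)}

(F1)

This is the axiom for symmetry; its first-order frame correspondent is ∀x ∀y (Rxy → Ryx).
(F1): satisfies the condition.
(F2): fails — Ruv but not Rvu.
(F3): fails — Ruv but not Rvu.
(F4): fails — Rwu but not Ruw.
(F5): fails — R01 but not R10.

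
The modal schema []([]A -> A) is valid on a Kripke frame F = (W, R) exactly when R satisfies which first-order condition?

shift-reflexivity

Suppose □(□A→A) is valid. Take Rxy and set V(A)={w : Ryw}. Then at y, □A holds; since □(□A→A) at x, □A→A at y, so A at y, i.e. Ryy.
Conversely, on a frame with shift-reflexivity the schema holds at every world under every valuation.
Frame condition: forall x forall y (Rxy -> Ryy).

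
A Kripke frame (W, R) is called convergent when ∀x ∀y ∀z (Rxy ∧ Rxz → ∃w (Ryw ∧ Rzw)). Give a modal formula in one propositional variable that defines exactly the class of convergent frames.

This is convergence; the standard corresponding axiom is .2: ◇□s → □◇s.
Suppose ◇□s→□◇s is valid. Take Rxy, Rxz and set V(s)={w : Ryw}. Then □s at y so ◇□s at x, so □◇s at x, so ◇s at z, giving w with Rzw and Ryw.

◇□s → □◇s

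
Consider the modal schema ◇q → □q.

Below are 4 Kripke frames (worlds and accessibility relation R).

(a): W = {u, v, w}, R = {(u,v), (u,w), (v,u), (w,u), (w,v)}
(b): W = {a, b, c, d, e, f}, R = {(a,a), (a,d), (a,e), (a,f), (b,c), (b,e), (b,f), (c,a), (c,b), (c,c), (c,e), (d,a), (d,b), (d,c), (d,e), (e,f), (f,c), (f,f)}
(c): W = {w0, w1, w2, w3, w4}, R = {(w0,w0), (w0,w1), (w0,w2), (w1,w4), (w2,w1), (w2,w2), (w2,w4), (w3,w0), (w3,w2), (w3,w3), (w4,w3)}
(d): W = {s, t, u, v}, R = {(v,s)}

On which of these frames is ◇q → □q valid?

Frame correspondent (Sahlqvist): ∀x ∀y ∀z (Rxy ∧ Rxz → y = z) — i.e. partial functionality.
(a): fails — u sees both v and w.
(b): fails — a sees both a and d.
(c): fails — w0 sees both w0 and w1.
(d): holds.

(d)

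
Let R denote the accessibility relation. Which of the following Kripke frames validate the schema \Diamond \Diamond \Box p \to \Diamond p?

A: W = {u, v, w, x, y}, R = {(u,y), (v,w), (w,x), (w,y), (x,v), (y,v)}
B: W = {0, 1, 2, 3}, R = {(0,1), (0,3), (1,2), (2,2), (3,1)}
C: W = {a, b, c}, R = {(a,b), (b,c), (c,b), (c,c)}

This is the axiom for a generalized confluence (Geach) condition; its first-order frame correspondent is \forall x \forall y (x R^2 y \to \exists w (yRw \wedge xRw)).
A: fails — uR²v but no t with vRt and uRt.
B: fails — 0R²1 but no w with 1Rw and 0Rw.
C: holds.

C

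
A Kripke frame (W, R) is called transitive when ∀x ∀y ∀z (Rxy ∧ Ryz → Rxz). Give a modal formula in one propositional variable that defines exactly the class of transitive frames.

The condition is transitivity. The 4 schema □p → □□p defines it.
Suppose □p→□□p is valid. Take Rxy, Ryz and set V(p)={w : Rxw}. Then □p at x, so □□p at x, so □p at y, so p at z, i.e. Rxz.

□p → □□p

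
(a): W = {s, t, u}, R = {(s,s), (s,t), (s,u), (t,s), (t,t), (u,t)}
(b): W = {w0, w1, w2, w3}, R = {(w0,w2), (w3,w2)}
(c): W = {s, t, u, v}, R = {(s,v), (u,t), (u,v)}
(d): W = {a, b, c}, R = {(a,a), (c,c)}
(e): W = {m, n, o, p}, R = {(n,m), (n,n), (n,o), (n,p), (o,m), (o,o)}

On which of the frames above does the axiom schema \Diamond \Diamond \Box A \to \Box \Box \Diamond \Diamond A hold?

This is the axiom for a generalized confluence (Geach) condition; its first-order frame correspondent is \forall x \forall y \forall z ((x R^2 y \wedge x R^2 z) \to \exists w (yRw \wedge z R^2 w)).
(a): holds.
(b): holds.
(c): holds.
(d): holds.
(e): fails — nR²m, nR²m but no w with mRw and mR²w.

(a), (b), (c), (d)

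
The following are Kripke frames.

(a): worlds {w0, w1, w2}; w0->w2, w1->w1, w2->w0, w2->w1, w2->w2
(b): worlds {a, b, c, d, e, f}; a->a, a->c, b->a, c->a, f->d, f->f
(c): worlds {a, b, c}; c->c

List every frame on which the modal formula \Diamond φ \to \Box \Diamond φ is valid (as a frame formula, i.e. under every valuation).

Frame correspondent (Sahlqvist): \forall x \forall y \forall z (Rxy \wedge Rxz \to Ryz) — i.e. the Euclidean property.
(a): fails — Rw2w1 and Rw2w2 but not Rw1w2.
(b): fails — Rac and Rac but not Rcc.
(c): ✓.

(c)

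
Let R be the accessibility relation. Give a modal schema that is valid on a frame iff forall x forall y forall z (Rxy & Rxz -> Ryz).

◇p → □◇p

This is the Euclidean property; the standard corresponding axiom is 5: ◇p → □◇p.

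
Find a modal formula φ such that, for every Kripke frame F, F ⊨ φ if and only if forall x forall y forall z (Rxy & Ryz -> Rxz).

This is transitivity; the standard corresponding axiom is 4: □r → □□r.

□r → □□r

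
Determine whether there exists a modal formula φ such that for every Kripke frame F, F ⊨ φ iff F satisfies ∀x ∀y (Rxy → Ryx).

This is a Sahlqvist condition; the B axiom p → □◇p defines it.

Definable; p → □◇p defines it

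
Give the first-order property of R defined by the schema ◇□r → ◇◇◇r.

This is a Sahlqvist (Geach-type) schema ◇^1□^1r → □^0◇^3r.
First-order correspondent: ∀x ∀y (xRy → ∃w (yRw ∧ xR³w)).

∀x ∀y (xRy → ∃w (yRw ∧ xR³w))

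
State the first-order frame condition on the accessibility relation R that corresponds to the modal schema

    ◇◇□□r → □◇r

This is a Sahlqvist (Geach-type) schema ◇^2□^2r → □^1◇^1r.
Minimal-valuation argument: fix x; take any y with xR^2y and any z with xR^1z. Set V(r) to the set of worlds R-reachable from y in exactly 2 steps. Then □^2r holds at y, so the antecedent holds at x; validity forces ◇^1r at z, giving a w with zR^1w and yR^2w.
First-order correspondent: ∀x ∀y ∀z ((xR²y ∧ xRz) → ∃w (yR²w ∧ zRw)).

∀x ∀y ∀z ((xR²y ∧ xRz) → ∃w (yR²w ∧ zRw))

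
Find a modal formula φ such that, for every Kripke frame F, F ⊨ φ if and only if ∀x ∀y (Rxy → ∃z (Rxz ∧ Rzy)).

A defining formula is □□ψ → □ψ (the C4 axiom).
Suppose □□ψ→□ψ is valid. Take Rxy and set V(ψ)={w : xR²w}. Then □□ψ at x, so □ψ at x, so ψ at y, i.e. ∃z(Rxz∧Rzy).

□□ψ → □ψ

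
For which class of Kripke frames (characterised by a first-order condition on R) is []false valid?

Emptiness of R

□⊥ is valid iff no world has any successor (otherwise □⊥ fails at any world with one).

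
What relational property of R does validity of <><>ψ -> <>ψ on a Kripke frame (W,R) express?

transitivity: forall x forall y forall z (Rxy & Ryz -> Rxz)

Replacing ψ by ¬ψ and contraposing gives the equivalent schema □ψ → □□ψ.
Suppose □ψ→□□ψ is valid. Take Rxy, Ryz and set V(ψ)={w : Rxw}. Then □ψ at x, so □□ψ at x, so □ψ at y, so ψ at z, i.e. Rxz.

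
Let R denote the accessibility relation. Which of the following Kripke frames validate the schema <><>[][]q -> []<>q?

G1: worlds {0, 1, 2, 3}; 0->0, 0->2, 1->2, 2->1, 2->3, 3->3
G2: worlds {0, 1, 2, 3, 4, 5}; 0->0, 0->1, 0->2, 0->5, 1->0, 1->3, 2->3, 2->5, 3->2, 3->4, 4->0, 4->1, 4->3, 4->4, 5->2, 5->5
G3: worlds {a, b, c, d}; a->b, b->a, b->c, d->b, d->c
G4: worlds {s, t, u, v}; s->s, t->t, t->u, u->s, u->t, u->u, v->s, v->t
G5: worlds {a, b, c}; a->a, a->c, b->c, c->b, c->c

This is the axiom for a generalized confluence (Geach) condition; its first-order frame correspondent is forall x forall y forall z ((x R^2 y & xRz) -> exists w (y R^2 w & zRw)).
G1: fails — 0R²1, 0R0 but no w with 1R²w and 0Rw.
G2: fails — 0R²2, 0R1 but no w with 2R²w and 1Rw.
G3: fails — aR²c, aRb but no w with cR²w and bRw.
G4: fails — tR²s, tRt but no w with sR²w and tRw.
G5: satisfies the condition.

G5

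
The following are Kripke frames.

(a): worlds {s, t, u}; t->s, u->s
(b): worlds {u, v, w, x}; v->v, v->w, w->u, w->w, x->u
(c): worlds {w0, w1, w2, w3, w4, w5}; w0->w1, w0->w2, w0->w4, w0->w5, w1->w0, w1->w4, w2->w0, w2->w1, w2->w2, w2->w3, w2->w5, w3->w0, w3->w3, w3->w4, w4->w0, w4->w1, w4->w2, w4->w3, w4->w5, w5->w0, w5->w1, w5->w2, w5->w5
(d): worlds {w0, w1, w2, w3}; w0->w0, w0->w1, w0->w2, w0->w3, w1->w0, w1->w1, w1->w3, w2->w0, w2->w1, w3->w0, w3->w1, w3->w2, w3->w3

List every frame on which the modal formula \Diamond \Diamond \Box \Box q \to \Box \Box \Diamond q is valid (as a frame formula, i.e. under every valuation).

This is the axiom for a generalized confluence (Geach) condition; its first-order frame correspondent is \forall x \forall y \forall z ((x R^2 y \wedge x R^2 z) \to \exists w (y R^2 w \wedge zRw)).
(a): holds.
(b): fails — vR²u, vR²u but no t with uR²t and uRt.
(c): holds.
(d): holds.

(a), (c), (d)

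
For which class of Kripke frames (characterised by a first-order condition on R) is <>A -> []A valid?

Suppose ◇A→□A is valid. Take Rxy, Rxz and set V(A)={y}. Then ◇A at x, so □A at x, so A at z, i.e. z=y.

partial functionality: forall x forall y forall z (Rxy & Rxz -> y = z)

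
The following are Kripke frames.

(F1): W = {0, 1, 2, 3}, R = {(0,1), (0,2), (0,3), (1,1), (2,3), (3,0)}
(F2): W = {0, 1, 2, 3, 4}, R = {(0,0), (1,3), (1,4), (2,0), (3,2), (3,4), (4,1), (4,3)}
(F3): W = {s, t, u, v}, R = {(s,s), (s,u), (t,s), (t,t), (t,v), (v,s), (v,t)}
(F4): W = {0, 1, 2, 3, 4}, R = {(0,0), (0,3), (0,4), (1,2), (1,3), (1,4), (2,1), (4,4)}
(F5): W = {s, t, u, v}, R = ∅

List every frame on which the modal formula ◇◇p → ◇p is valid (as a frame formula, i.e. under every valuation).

(F5)

The schema corresponds to transitivity: ∀x ∀y ∀z (Rxy ∧ Ryz → Rxz).
(F1): fails — R23 and R30 but not R20.
(F2): fails — R34 and R43 but not R33.
(F3): fails — Rvt and Rtv but not Rvv.
(F4): fails — R12 and R21 but not R11.
(F5): ✓.
Valid on: (F5).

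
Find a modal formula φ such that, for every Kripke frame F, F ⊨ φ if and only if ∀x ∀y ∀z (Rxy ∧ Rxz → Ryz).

A defining formula is ◇ψ → □◇ψ (the 5 axiom).
Suppose ◇ψ→□◇ψ is valid. Take Rxy, Rxz and set V(ψ)={y}. Then ◇ψ at x, so □◇ψ at x, so ◇ψ at z, so some w with Rzw has ψ; w=y, i.e. Rzy. By symmetry of the argument, Ryz.

◇ψ → □◇ψ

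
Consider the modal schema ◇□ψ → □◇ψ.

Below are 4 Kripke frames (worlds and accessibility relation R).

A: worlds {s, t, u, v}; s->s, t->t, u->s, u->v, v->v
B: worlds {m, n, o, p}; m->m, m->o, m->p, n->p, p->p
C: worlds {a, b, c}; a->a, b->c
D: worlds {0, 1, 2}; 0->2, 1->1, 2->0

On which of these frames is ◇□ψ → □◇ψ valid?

D

The schema corresponds to convergence: ∀x ∀y ∀z (Rxy ∧ Rxz → ∃w (Ryw ∧ Rzw)).
A: fails — Ruv and Rus but v and s have no common successor.
B: fails — Rmo and Rmo but o and o have no common successor.
C: fails — Rbc and Rbc but c and c have no common successor.
D: ✓.
Valid on: D.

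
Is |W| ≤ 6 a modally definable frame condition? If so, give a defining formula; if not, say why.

Any modally definable frame class is closed under disjoint unions.
Any modal formula valid on each of 7 disjoint one-world frames is valid on their disjoint union (validity is preserved under disjoint unions). Each one-world frame has |W|=1≤6, but the union has |W|=7.
Hence having at most 6 worlds is not modally definable.

No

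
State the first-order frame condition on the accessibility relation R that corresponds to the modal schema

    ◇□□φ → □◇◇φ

This is a Sahlqvist (Geach-type) schema ◇^1□^2φ → □^1◇^2φ.
Minimal-valuation argument: fix x; take any y with xR^1y and any z with xR^1z. Set V(φ) to the set of worlds R-reachable from y in exactly 2 steps. Then □^2φ holds at y, so the antecedent holds at x; validity forces ◇^2φ at z, giving a w with zR^2w and yR^2w.
First-order correspondent: ∀x ∀y ∀z ((xRy ∧ xRz) → ∃w (yR²w ∧ zR²w)).

∀x ∀y ∀z ((xRy ∧ xRz) → ∃w (yR²w ∧ zR²w))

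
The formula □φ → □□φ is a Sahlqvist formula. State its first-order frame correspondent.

Transitivity

This schema is the 4 axiom.
It corresponds to transitivity: ∀x ∀y ∀z (Rxy ∧ Ryz → Rxz).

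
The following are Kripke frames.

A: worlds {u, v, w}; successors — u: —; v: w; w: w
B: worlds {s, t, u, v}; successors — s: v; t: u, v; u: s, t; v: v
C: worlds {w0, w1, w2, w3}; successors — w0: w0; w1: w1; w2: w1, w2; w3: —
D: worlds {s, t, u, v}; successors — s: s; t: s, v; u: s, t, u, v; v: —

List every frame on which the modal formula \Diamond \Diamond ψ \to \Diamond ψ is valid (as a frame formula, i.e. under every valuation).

A, C, D

This is the axiom for transitivity; its first-order frame correspondent is \forall x \forall y \forall z (Rxy \wedge Ryz \to Rxz).
A: satisfies the condition.
B: fails — Rut and Rtv but not Ruv.
C: satisfies the condition.
D: satisfies the condition.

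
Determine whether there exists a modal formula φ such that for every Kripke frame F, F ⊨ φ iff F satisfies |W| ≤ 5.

Not definable by any modal formula

Modal frame validity is preserved under disjoint unions.
Any modal formula valid on each of 6 disjoint one-world frames is valid on their disjoint union (validity is preserved under disjoint unions). Each one-world frame has |W|=1≤5, but the union has |W|=6.
So no modal formula (or set of formulas) defines exactly the |W|≤5 frames.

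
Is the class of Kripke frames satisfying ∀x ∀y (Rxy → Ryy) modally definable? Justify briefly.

This is a Sahlqvist condition; the T□ axiom □(□q → q) defines it.
Suppose □(□q→q) is valid. Take Rxy and set V(q)={w : Ryw}. Then at y, □q holds; since □(□q→q) at x, □q→q at y, so q at y, i.e. Ryy.

Yes, by □(□q → q)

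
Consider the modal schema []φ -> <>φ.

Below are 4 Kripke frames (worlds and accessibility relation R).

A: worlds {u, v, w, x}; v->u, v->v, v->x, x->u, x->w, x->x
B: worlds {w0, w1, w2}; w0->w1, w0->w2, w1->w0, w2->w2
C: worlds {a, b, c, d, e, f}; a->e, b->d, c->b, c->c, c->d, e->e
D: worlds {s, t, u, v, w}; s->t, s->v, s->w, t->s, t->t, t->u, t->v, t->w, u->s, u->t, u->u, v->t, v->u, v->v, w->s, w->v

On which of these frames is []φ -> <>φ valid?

B, D

This is the axiom for seriality; its first-order frame correspondent is forall x exists y Rxy.
A: fails — world u has no successor.
B: satisfies the condition.
C: fails — world d has no successor.
D: satisfies the condition.
Valid on: B, D.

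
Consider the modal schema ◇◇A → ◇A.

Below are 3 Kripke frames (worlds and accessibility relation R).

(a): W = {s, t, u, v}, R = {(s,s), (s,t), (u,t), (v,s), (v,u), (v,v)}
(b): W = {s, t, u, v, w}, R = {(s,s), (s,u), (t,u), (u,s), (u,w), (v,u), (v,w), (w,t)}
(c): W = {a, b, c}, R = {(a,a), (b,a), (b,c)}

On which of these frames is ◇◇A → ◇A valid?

This is the axiom for transitivity; its first-order frame correspondent is ∀x ∀y ∀z (Rxy ∧ Ryz → Rxz).
(a): fails — Rvu and Rut but not Rvt.
(b): fails — Rwt and Rtu but not Rwu.
(c): satisfies the condition.

(c)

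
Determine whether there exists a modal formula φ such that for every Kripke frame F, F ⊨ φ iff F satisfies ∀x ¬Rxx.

No — not modally definable

Any modally definable frame class is closed under surjective bounded morphisms.
The 4-cycle (worlds s,t,u,v with s→t→u→v→s) is irreflexive, and the map sending every world to a single reflexive point • is a surjective bounded morphism (forth: every edge maps to (•,•); back: every world has a successor). So any modal formula valid on the 4-cycle is also valid on the reflexive point, which is not irreflexive.
So the class is not modally definable.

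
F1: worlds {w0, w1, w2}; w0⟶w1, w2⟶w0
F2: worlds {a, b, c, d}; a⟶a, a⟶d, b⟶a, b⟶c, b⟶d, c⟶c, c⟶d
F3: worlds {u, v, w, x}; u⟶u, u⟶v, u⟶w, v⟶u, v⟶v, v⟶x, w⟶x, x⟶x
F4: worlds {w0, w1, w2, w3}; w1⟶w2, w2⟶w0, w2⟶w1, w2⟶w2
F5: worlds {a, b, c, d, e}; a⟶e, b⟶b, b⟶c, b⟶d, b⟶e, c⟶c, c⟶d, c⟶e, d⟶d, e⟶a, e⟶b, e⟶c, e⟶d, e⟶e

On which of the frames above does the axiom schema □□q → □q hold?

Frame correspondent (Sahlqvist): ∀x ∀y (Rxy → ∃z (Rxz ∧ Rzy)) — i.e. density.
F1: fails — Rw0w1 but no z with Rw0z and Rzw1.
F2: holds.
F3: holds.
F4: holds.
F5: holds.

F2, F3, F4, F5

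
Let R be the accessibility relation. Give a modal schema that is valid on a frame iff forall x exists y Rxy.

□ψ → ◇ψ

This is seriality; the standard corresponding axiom is D: □ψ → ◇ψ.
Suppose □ψ→◇ψ is valid. At any x set V(ψ)=W. Then □ψ at x, so ◇ψ at x, so x has a successor.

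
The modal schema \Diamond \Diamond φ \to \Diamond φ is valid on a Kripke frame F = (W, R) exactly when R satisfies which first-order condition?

transitivity: \forall x \forall y \forall z (Rxy \wedge Ryz \to Rxz)

This is a form of the 4 axiom.
It corresponds to transitivity: \forall x \forall y \forall z (Rxy \wedge Ryz \to Rxz).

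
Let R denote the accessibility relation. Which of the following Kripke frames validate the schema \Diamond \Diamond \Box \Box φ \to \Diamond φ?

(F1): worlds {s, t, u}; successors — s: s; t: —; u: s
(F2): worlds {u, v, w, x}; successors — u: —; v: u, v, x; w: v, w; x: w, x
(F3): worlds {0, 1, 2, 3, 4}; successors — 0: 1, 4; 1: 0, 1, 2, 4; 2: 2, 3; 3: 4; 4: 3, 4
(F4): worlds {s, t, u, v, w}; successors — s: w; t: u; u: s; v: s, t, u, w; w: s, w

(F1), (F3)

The schema corresponds to a generalized confluence (Geach) condition: \forall x \forall y (x R^2 y \to \exists w (y R^2 w \wedge xRw)).
(F1): satisfies the condition.
(F2): fails — vR²u but no t with uR²t and vRt.
(F3): satisfies the condition.
(F4): fails — tR²s but no w* with sR²w* and tRw*.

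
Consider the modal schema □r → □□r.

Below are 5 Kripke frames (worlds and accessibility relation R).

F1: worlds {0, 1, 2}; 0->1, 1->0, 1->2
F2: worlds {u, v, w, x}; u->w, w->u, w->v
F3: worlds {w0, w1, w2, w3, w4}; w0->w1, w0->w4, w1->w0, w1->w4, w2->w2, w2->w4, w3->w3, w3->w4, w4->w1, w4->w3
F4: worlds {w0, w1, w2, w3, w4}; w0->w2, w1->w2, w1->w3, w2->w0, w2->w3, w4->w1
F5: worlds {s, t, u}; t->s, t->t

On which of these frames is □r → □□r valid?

This is the axiom for transitivity; its first-order frame correspondent is ∀x ∀y ∀z (Rxy ∧ Ryz → Rxz).
F1: fails — R01 and R12 but not R02.
F2: fails — Rwu and Ruw but not Rww.
F3: fails — Rw1w0 and Rw0w1 but not Rw1w1.
F4: fails — Rw1w2 and Rw2w0 but not Rw1w0.
F5: holds.

F5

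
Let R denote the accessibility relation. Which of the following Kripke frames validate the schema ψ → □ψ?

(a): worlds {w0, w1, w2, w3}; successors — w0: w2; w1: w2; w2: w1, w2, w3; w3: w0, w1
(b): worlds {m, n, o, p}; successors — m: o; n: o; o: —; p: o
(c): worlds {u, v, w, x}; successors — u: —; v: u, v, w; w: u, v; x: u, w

Frame correspondent (Sahlqvist): ∀x ∀z (xRz → ∃w (x = w ∧ z = w)) — i.e. a generalized confluence (Geach) condition.
(a): fails — w0Rw2 but w0 ≠ w2.
(b): fails — mRo but m ≠ o.
(c): fails — vRu but v ≠ u.

none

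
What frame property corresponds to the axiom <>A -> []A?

partial functionality

This schema is the CD axiom.
It corresponds to partial functionality: forall x forall y forall z (Rxy & Rxz -> y = z).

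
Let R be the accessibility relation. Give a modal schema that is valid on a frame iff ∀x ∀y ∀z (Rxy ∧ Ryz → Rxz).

□ψ → □□ψ

This is transitivity; the standard corresponding axiom is 4: □ψ → □□ψ.
Suppose □ψ→□□ψ is valid. Take Rxy, Ryz and set V(ψ)={w : Rxw}. Then □ψ at x, so □□ψ at x, so □ψ at y, so ψ at z, i.e. Rxz.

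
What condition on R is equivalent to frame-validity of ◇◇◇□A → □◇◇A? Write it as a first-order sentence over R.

∀x ∀y ∀z ((xR³y ∧ xRz) → ∃w (yRw ∧ zR²w))

This is a Sahlqvist (Geach-type) schema ◇^3□^1A → □^1◇^2A.
First-order correspondent: ∀x ∀y ∀z ((xR³y ∧ xRz) → ∃w (yRw ∧ zR²w)).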